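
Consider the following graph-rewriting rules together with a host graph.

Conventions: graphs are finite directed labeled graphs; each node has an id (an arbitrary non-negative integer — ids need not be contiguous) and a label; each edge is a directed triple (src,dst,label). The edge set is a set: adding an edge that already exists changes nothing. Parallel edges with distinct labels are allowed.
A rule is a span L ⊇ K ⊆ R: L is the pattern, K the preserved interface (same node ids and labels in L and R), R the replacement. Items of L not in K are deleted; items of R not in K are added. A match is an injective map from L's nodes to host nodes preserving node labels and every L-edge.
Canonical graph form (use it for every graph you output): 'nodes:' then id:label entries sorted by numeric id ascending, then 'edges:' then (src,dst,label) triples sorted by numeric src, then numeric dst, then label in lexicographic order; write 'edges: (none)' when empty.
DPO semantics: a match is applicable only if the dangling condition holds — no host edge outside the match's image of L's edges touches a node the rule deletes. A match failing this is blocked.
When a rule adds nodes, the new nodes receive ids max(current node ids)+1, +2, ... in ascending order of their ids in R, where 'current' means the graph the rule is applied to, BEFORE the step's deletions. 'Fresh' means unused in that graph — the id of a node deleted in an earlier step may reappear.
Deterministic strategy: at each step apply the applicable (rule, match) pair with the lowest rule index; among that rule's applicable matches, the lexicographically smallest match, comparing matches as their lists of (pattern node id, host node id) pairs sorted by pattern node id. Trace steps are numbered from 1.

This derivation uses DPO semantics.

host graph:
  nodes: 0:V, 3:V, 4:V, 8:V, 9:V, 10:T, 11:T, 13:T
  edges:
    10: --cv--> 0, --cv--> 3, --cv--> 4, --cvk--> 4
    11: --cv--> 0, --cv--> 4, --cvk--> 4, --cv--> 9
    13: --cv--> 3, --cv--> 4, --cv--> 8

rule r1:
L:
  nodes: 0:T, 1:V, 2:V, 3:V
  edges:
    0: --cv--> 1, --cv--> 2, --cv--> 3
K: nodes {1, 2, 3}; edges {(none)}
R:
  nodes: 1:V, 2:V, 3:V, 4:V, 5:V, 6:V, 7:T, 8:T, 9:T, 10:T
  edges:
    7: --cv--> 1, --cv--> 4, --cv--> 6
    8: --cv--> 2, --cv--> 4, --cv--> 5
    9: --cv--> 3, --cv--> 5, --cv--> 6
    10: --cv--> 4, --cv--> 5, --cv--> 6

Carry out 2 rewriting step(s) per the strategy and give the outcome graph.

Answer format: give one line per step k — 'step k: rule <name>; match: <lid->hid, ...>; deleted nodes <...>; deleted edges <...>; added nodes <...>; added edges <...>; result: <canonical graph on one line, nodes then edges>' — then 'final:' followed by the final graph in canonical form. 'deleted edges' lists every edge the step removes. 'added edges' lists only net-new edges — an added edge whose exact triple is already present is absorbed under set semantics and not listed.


step 1: rule r1; match: 0->13, 1->3, 2->4, 3->8; deleted nodes 13; deleted edges (13,3,cv); (13,4,cv); (13,8,cv); added nodes 14, 15, 16, 17, 18, 19, 20; added edges (17,3,cv); (17,14,cv); (17,16,cv); (18,4,cv); (18,14,cv); (18,15,cv); (19,8,cv); (19,15,cv); (19,16,cv); (20,14,cv); (20,15,cv); (20,16,cv); result: nodes: 0:V, 3:V, 4:V, 8:V, 9:V, 10:T, 11:T, 14:V, 15:V, 16:V, 17:T, 18:T, 19:T, 20:T edges: (10,0,cv); (10,3,cv); (10,4,cv); (10,4,cvk); (11,0,cv); (11,4,cv); (11,4,cvk); (11,9,cv); (17,3,cv); (17,14,cv); (17,16,cv); (18,4,cv); (18,14,cv); (18,15,cv); (19,8,cv); (19,15,cv); (19,16,cv); (20,14,cv); (20,15,cv); (20,16,cv)
step 2: rule r1; match: 0->17, 1->3, 2->14, 3->16; deleted nodes 17; deleted edges (17,3,cv); (17,14,cv); (17,16,cv); added nodes 21, 22, 23, 24, 25, 26, 27; added edges (24,3,cv); (24,21,cv); (24,23,cv); (25,14,cv); (25,21,cv); (25,22,cv); (26,16,cv); (26,22,cv); (26,23,cv); (27,21,cv); (27,22,cv); (27,23,cv); result: nodes: 0:V, 3:V, 4:V, 8:V, 9:V, 10:T, 11:T, 14:V, 15:V, 16:V, 18:T, 19:T, 20:T, 21:V, 22:V, 23:V, 24:T, 25:T, 26:T, 27:T edges: (10,0,cv); (10,3,cv); (10,4,cv); (10,4,cvk); (11,0,cv); (11,4,cv); (11,4,cvk); (11,9,cv); (18,4,cv); (18,14,cv); (18,15,cv); (19,8,cv); (19,15,cv); (19,16,cv); (20,14,cv); (20,15,cv); (20,16,cv); (24,3,cv); (24,21,cv); (24,23,cv); (25,14,cv); (25,21,cv); (25,22,cv); (26,16,cv); (26,22,cv); (26,23,cv); (27,21,cv); (27,22,cv); (27,23,cv)
final:
nodes: 0:V, 3:V, 4:V, 8:V, 9:V, 10:T, 11:T, 14:V, 15:V, 16:V, 18:T, 19:T, 20:T, 21:V, 22:V, 23:V, 24:T, 25:T, 26:T, 27:T
edges: (10,0,cv); (10,3,cv); (10,4,cv); (10,4,cvk); (11,0,cv); (11,4,cv); (11,4,cvk); (11,9,cv); (18,4,cv); (18,14,cv); (18,15,cv); (19,8,cv); (19,15,cv); (19,16,cv); (20,14,cv); (20,15,cv); (20,16,cv); (24,3,cv); (24,21,cv); (24,23,cv); (25,14,cv); (25,21,cv); (25,22,cv); (26,16,cv); (26,22,cv); (26,23,cv); (27,21,cv); (27,22,cv); (27,23,cv)


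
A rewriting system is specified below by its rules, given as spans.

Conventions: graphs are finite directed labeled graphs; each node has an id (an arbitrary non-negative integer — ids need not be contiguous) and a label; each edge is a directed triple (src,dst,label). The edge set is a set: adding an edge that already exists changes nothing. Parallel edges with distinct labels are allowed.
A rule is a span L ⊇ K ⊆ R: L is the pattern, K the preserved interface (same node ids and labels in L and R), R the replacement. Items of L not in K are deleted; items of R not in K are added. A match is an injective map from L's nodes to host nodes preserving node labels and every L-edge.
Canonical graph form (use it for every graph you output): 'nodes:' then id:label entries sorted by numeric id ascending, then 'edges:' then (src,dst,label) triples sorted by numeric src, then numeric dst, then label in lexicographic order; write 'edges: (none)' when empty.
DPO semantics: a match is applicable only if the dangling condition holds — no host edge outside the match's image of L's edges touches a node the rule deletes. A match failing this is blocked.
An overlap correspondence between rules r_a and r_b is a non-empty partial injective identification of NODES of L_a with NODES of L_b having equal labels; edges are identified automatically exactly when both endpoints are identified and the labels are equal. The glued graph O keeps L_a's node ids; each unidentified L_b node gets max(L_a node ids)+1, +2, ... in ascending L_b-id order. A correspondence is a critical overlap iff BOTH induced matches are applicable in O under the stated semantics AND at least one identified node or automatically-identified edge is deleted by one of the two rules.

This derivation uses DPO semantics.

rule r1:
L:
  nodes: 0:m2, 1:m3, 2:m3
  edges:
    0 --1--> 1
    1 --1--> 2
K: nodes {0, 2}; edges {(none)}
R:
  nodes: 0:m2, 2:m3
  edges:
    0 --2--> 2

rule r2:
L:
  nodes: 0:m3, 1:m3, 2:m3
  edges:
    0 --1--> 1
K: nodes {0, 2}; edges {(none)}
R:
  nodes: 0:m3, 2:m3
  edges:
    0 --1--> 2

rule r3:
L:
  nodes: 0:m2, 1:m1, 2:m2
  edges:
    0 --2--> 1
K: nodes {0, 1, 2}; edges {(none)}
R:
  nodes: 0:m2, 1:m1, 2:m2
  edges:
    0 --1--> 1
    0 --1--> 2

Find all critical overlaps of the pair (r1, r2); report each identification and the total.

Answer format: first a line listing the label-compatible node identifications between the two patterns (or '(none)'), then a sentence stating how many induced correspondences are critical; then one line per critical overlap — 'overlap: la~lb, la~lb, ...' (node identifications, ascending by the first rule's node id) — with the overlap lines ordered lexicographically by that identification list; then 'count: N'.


label-compatible node identifications between L(r1) and L(r2): 1~0, 1~1, 1~2, 2~0, 2~1, 2~2
3 of the induced correspondences are critical overlaps of r1 and r2.
overlap: 1~0, 2~1
overlap: 1~2
overlap: 1~2, 2~0
count: 3


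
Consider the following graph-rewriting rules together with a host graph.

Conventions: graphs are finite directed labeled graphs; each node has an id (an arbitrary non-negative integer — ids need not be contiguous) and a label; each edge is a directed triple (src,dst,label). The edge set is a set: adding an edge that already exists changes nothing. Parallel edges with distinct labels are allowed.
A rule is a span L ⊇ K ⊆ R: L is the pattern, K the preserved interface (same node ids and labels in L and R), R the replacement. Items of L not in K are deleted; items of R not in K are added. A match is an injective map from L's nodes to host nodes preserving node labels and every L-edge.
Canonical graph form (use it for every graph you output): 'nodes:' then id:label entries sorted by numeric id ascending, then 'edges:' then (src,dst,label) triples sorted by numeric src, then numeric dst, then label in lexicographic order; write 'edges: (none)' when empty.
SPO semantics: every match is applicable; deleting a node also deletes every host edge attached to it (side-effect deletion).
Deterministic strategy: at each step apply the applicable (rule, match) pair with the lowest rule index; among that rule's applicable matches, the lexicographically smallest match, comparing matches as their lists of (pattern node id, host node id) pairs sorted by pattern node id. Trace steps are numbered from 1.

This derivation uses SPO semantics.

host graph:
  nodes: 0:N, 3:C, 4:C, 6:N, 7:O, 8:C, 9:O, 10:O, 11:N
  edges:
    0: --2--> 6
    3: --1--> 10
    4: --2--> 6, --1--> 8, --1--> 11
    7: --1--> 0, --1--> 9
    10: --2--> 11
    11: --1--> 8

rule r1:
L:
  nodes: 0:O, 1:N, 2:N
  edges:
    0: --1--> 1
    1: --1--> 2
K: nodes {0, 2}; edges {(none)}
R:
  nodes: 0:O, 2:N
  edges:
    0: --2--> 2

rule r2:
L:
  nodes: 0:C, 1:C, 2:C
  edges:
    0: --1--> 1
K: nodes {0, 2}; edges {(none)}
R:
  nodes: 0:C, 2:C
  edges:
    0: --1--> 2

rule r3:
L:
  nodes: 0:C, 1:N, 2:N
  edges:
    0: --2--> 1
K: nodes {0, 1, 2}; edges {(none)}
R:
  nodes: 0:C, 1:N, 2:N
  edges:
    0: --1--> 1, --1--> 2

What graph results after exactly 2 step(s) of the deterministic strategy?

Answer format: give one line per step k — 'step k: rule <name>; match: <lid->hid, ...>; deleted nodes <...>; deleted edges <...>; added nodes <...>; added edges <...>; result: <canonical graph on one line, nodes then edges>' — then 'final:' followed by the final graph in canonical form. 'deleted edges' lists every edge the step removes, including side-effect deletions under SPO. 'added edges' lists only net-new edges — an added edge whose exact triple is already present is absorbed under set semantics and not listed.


step 1: rule r2; match: 0->4, 1->8, 2->3; deleted nodes 8; deleted edges (4,8,1); (11,8,1); added nodes (none); added edges (4,3,1); result: nodes: 0:N, 3:C, 4:C, 6:N, 7:O, 9:O, 10:O, 11:N edges: (0,6,2); (3,10,1); (4,3,1); (4,6,2); (4,11,1); (7,0,1); (7,9,1); (10,11,2)
step 2: rule r3; match: 0->4, 1->6, 2->0; deleted nodes (none); deleted edges (4,6,2); added nodes (none); added edges (4,0,1); (4,6,1); result: nodes: 0:N, 3:C, 4:C, 6:N, 7:O, 9:O, 10:O, 11:N edges: (0,6,2); (3,10,1); (4,0,1); (4,3,1); (4,6,1); (4,11,1); (7,0,1); (7,9,1); (10,11,2)
final:
nodes: 0:N, 3:C, 4:C, 6:N, 7:O, 9:O, 10:O, 11:N
edges: (0,6,2); (3,10,1); (4,0,1); (4,3,1); (4,6,1); (4,11,1); (7,0,1); (7,9,1); (10,11,2)


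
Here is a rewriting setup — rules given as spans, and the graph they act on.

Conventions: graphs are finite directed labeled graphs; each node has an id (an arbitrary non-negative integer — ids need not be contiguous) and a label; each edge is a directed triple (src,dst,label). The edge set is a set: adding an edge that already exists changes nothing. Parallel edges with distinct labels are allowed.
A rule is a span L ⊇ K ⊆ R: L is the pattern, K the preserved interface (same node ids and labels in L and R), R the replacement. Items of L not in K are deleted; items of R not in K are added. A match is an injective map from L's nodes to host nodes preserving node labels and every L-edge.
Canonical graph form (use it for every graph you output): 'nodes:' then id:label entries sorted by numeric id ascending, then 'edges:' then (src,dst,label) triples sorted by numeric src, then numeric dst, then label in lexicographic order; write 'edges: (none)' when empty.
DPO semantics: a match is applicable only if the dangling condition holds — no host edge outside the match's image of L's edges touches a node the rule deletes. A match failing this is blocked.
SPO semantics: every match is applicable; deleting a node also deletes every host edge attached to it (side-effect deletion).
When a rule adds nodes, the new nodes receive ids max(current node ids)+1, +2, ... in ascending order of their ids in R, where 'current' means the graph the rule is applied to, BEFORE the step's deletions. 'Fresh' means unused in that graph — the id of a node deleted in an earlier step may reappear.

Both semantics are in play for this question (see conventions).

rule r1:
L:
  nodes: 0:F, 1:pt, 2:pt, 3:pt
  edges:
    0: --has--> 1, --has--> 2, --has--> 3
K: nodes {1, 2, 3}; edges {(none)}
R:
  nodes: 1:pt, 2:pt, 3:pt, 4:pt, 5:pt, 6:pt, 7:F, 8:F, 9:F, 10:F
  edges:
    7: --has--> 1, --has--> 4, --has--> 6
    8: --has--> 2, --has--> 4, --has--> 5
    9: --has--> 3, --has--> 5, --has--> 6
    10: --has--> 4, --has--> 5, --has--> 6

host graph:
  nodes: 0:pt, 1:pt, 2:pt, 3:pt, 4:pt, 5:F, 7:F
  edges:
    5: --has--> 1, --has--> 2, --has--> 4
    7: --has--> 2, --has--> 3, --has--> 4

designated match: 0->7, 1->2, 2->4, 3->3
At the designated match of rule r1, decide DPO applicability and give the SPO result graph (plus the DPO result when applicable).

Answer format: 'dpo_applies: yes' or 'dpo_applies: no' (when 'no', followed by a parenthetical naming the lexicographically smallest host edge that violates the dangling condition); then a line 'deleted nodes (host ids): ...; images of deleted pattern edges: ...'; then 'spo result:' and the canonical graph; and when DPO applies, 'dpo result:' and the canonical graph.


dpo_applies: yes
deleted nodes (host ids): 7; images of deleted pattern edges: (7,2,has); (7,3,has); (7,4,has)
spo result:
nodes: 0:pt, 1:pt, 2:pt, 3:pt, 4:pt, 5:F, 8:pt, 9:pt, 10:pt, 11:F, 12:F, 13:F, 14:F
edges: (5,1,has); (5,2,has); (5,4,has); (11,2,has); (11,8,has); (11,10,has); (12,4,has); (12,8,has); (12,9,has); (13,3,has); (13,9,has); (13,10,has); (14,8,has); (14,9,has); (14,10,has)
dpo result:
nodes: 0:pt, 1:pt, 2:pt, 3:pt, 4:pt, 5:F, 8:pt, 9:pt, 10:pt, 11:F, 12:F, 13:F, 14:F
edges: (5,1,has); (5,2,has); (5,4,has); (11,2,has); (11,8,has); (11,10,has); (12,4,has); (12,8,has); (12,9,has); (13,3,has); (13,9,has); (13,10,has); (14,8,has); (14,9,has); (14,10,has)


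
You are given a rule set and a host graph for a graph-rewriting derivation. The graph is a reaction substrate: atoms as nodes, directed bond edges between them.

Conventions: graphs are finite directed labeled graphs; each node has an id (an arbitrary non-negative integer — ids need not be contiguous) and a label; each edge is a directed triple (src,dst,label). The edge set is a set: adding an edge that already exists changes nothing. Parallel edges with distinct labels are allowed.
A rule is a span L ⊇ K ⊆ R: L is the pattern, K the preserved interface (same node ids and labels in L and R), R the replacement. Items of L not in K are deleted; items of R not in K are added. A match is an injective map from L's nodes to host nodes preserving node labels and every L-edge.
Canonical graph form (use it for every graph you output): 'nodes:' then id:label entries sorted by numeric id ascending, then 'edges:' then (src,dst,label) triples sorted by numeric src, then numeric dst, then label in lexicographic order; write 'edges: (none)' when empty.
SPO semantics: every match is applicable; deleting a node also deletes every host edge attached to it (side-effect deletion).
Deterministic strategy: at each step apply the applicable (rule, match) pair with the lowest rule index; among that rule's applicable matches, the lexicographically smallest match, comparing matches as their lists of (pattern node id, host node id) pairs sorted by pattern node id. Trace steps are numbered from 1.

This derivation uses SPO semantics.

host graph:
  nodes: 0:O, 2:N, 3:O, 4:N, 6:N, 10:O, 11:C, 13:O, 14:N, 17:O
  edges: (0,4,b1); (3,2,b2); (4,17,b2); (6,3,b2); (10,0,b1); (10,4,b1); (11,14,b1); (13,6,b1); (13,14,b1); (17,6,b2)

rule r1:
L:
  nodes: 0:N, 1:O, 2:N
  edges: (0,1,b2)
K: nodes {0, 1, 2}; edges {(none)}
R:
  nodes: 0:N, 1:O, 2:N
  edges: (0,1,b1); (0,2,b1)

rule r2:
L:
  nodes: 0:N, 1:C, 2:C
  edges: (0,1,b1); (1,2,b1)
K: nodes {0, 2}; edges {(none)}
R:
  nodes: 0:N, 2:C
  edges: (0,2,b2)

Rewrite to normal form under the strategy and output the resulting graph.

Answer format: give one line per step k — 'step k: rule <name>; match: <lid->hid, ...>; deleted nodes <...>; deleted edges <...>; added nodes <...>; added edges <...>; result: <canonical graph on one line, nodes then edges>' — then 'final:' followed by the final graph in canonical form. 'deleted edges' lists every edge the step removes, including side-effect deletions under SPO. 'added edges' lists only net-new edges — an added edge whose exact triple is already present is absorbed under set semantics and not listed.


step 1: rule r1; match: 0->4, 1->17, 2->2; deleted nodes (none); deleted edges (4,17,b2); added nodes (none); added edges (4,2,b1); (4,17,b1); result: nodes: 0:O, 2:N, 3:O, 4:N, 6:N, 10:O, 11:C, 13:O, 14:N, 17:O edges: (0,4,b1); (3,2,b2); (4,2,b1); (4,17,b1); (6,3,b2); (10,0,b1); (10,4,b1); (11,14,b1); (13,6,b1); (13,14,b1); (17,6,b2)
step 2: rule r1; match: 0->6, 1->3, 2->2; deleted nodes (none); deleted edges (6,3,b2); added nodes (none); added edges (6,2,b1); (6,3,b1); result: nodes: 0:O, 2:N, 3:O, 4:N, 6:N, 10:O, 11:C, 13:O, 14:N, 17:O edges: (0,4,b1); (3,2,b2); (4,2,b1); (4,17,b1); (6,2,b1); (6,3,b1); (10,0,b1); (10,4,b1); (11,14,b1); (13,6,b1); (13,14,b1); (17,6,b2)
final:
nodes: 0:O, 2:N, 3:O, 4:N, 6:N, 10:O, 11:C, 13:O, 14:N, 17:O
edges: (0,4,b1); (3,2,b2); (4,2,b1); (4,17,b1); (6,2,b1); (6,3,b1); (10,0,b1); (10,4,b1); (11,14,b1); (13,6,b1); (13,14,b1); (17,6,b2)


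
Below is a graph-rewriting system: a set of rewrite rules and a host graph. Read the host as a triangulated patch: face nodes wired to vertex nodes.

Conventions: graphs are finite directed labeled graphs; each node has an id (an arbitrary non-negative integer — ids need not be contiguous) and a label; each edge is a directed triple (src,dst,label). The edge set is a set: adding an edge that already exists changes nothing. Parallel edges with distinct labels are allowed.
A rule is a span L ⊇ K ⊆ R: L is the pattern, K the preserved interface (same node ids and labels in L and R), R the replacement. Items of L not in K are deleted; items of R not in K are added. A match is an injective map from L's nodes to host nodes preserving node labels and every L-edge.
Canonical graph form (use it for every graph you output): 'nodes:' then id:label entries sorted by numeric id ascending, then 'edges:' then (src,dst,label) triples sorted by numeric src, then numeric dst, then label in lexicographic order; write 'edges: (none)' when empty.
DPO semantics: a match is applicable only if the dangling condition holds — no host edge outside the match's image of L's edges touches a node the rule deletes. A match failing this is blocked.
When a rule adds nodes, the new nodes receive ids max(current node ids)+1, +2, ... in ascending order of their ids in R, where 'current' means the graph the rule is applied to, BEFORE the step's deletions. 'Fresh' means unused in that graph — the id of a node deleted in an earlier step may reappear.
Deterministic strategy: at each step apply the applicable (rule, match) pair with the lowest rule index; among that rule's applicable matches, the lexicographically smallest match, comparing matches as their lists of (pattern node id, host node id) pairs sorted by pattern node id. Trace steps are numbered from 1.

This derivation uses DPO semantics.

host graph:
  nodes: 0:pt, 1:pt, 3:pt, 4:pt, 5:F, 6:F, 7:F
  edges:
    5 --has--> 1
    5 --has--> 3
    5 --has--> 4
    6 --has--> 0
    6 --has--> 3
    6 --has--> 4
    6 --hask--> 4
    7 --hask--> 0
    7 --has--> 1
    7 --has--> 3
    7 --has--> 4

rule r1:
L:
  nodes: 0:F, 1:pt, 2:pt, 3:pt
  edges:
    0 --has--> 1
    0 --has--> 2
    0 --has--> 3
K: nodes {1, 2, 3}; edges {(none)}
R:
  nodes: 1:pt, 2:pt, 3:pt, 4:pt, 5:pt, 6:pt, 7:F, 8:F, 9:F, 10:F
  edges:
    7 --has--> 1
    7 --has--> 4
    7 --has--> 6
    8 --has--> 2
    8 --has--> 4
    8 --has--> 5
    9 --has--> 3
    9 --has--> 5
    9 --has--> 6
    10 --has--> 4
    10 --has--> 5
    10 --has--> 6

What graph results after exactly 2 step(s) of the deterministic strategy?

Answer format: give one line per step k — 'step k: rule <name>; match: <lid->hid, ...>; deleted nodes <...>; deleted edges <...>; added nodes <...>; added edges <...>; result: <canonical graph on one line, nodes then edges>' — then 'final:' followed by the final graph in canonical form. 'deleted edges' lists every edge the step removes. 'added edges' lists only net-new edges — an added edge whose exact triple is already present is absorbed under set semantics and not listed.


step 1: rule r1; match: 0->5, 1->1, 2->3, 3->4; deleted nodes 5; deleted edges (5,1,has); (5,3,has); (5,4,has); added nodes 8, 9, 10, 11, 12, 13, 14; added edges (11,1,has); (11,8,has); (11,10,has); (12,3,has); (12,8,has); (12,9,has); (13,4,has); (13,9,has); (13,10,has); (14,8,has); (14,9,has); (14,10,has); result: nodes: 0:pt, 1:pt, 3:pt, 4:pt, 6:F, 7:F, 8:pt, 9:pt, 10:pt, 11:F, 12:F, 13:F, 14:F edges: (6,0,has); (6,3,has); (6,4,has); (6,4,hask); (7,0,hask); (7,1,has); (7,3,has); (7,4,has); (11,1,has); (11,8,has); (11,10,has); (12,3,has); (12,8,has); (12,9,has); (13,4,has); (13,9,has); (13,10,has); (14,8,has); (14,9,has); (14,10,has)
step 2: rule r1; match: 0->11, 1->1, 2->8, 3->10; deleted nodes 11; deleted edges (11,1,has); (11,8,has); (11,10,has); added nodes 15, 16, 17, 18, 19, 20, 21; added edges (18,1,has); (18,15,has); (18,17,has); (19,8,has); (19,15,has); (19,16,has); (20,10,has); (20,16,has); (20,17,has); (21,15,has); (21,16,has); (21,17,has); result: nodes: 0:pt, 1:pt, 3:pt, 4:pt, 6:F, 7:F, 8:pt, 9:pt, 10:pt, 12:F, 13:F, 14:F, 15:pt, 16:pt, 17:pt, 18:F, 19:F, 20:F, 21:F edges: (6,0,has); (6,3,has); (6,4,has); (6,4,hask); (7,0,hask); (7,1,has); (7,3,has); (7,4,has); (12,3,has); (12,8,has); (12,9,has); (13,4,has); (13,9,has); (13,10,has); (14,8,has); (14,9,has); (14,10,has); (18,1,has); (18,15,has); (18,17,has); (19,8,has); (19,15,has); (19,16,has); (20,10,has); (20,16,has); (20,17,has); (21,15,has); (21,16,has); (21,17,has)
final:
nodes: 0:pt, 1:pt, 3:pt, 4:pt, 6:F, 7:F, 8:pt, 9:pt, 10:pt, 12:F, 13:F, 14:F, 15:pt, 16:pt, 17:pt, 18:F, 19:F, 20:F, 21:F
edges: (6,0,has); (6,3,has); (6,4,has); (6,4,hask); (7,0,hask); (7,1,has); (7,3,has); (7,4,has); (12,3,has); (12,8,has); (12,9,has); (13,4,has); (13,9,has); (13,10,has); (14,8,has); (14,9,has); (14,10,has); (18,1,has); (18,15,has); (18,17,has); (19,8,has); (19,15,has); (19,16,has); (20,10,has); (20,16,has); (20,17,has); (21,15,has); (21,16,has); (21,17,has)


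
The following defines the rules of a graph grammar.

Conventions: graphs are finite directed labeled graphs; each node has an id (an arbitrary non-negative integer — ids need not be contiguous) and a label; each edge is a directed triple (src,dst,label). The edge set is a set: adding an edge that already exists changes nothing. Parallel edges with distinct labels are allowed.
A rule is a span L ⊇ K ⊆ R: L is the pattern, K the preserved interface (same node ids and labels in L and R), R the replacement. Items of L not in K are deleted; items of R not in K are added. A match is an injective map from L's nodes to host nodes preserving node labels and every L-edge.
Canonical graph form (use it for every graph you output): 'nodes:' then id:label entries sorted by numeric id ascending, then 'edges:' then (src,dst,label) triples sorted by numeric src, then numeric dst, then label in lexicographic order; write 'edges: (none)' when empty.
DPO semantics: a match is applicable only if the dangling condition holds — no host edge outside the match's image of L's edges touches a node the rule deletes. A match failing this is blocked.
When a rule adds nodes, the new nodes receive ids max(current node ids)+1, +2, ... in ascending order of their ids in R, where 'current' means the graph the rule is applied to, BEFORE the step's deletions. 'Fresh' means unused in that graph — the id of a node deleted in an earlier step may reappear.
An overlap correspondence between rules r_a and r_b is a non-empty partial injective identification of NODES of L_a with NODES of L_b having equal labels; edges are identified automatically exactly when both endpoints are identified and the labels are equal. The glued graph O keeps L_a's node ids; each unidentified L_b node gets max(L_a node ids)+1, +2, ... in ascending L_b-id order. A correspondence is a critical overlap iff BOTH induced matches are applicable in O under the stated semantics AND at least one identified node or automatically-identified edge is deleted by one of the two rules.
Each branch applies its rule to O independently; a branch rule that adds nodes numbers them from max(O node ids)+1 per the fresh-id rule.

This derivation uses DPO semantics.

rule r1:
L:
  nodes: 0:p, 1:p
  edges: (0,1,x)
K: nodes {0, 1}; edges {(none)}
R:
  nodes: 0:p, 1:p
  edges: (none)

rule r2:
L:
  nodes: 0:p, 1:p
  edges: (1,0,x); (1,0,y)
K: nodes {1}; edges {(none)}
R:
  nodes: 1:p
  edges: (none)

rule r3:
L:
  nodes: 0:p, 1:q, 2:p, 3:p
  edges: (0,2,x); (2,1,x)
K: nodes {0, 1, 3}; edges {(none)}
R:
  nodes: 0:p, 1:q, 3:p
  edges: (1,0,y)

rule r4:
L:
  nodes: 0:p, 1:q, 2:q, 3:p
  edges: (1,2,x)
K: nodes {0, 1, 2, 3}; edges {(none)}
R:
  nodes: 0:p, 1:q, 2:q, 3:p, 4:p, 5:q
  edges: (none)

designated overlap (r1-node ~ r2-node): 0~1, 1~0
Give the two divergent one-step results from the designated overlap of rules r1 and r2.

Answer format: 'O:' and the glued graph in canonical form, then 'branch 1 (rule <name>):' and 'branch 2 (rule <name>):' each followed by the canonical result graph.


O:
nodes: 0:p, 1:p
edges: (0,1,x); (0,1,y)
branch 1 (rule r1):
nodes: 0:p, 1:p
edges: (0,1,y)
branch 2 (rule r2):
nodes: 0:p
edges: (none)


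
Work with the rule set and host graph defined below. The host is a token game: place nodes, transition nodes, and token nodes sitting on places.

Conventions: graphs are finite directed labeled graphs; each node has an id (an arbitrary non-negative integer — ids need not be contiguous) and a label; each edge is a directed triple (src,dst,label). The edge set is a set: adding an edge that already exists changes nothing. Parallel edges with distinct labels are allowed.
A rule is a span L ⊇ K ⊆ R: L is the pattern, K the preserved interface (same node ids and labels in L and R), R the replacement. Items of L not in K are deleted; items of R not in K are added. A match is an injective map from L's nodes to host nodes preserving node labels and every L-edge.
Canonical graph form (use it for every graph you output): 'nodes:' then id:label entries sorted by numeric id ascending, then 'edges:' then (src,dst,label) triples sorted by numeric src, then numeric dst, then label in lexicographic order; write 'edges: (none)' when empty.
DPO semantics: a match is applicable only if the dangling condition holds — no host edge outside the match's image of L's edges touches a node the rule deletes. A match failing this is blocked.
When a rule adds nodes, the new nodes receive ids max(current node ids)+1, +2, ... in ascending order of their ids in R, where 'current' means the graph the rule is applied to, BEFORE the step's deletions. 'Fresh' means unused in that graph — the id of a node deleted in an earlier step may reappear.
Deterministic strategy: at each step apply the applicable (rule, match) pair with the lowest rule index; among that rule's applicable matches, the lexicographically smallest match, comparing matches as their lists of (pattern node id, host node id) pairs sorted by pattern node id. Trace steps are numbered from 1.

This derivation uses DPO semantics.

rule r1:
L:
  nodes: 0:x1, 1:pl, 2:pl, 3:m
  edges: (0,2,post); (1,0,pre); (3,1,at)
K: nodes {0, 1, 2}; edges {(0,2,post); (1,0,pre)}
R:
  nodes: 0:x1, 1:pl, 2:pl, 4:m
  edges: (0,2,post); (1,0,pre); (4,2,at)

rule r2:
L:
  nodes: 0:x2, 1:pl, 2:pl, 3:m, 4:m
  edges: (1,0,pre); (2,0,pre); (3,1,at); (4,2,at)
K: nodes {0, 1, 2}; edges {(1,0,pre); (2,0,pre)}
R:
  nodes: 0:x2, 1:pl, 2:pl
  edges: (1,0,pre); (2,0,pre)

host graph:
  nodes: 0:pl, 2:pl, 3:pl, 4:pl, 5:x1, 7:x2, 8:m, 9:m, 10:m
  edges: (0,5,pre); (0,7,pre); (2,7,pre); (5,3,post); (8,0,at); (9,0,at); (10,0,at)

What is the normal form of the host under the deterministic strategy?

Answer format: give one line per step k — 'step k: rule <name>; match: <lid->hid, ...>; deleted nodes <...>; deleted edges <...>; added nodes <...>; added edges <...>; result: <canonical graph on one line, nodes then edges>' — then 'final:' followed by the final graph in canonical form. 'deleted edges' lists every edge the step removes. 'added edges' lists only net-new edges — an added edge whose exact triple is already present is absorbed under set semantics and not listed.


step 1: rule r1; match: 0->5, 1->0, 2->3, 3->8; deleted nodes 8; deleted edges (8,0,at); added nodes 11; added edges (11,3,at); result: nodes: 0:pl, 2:pl, 3:pl, 4:pl, 5:x1, 7:x2, 9:m, 10:m, 11:m edges: (0,5,pre); (0,7,pre); (2,7,pre); (5,3,post); (9,0,at); (10,0,at); (11,3,at)
step 2: rule r1; match: 0->5, 1->0, 2->3, 3->9; deleted nodes 9; deleted edges (9,0,at); added nodes 12; added edges (12,3,at); result: nodes: 0:pl, 2:pl, 3:pl, 4:pl, 5:x1, 7:x2, 10:m, 11:m, 12:m edges: (0,5,pre); (0,7,pre); (2,7,pre); (5,3,post); (10,0,at); (11,3,at); (12,3,at)
step 3: rule r1; match: 0->5, 1->0, 2->3, 3->10; deleted nodes 10; deleted edges (10,0,at); added nodes 13; added edges (13,3,at); result: nodes: 0:pl, 2:pl, 3:pl, 4:pl, 5:x1, 7:x2, 11:m, 12:m, 13:m edges: (0,5,pre); (0,7,pre); (2,7,pre); (5,3,post); (11,3,at); (12,3,at); (13,3,at)
final:
nodes: 0:pl, 2:pl, 3:pl, 4:pl, 5:x1, 7:x2, 11:m, 12:m, 13:m
edges: (0,5,pre); (0,7,pre); (2,7,pre); (5,3,post); (11,3,at); (12,3,at); (13,3,at)


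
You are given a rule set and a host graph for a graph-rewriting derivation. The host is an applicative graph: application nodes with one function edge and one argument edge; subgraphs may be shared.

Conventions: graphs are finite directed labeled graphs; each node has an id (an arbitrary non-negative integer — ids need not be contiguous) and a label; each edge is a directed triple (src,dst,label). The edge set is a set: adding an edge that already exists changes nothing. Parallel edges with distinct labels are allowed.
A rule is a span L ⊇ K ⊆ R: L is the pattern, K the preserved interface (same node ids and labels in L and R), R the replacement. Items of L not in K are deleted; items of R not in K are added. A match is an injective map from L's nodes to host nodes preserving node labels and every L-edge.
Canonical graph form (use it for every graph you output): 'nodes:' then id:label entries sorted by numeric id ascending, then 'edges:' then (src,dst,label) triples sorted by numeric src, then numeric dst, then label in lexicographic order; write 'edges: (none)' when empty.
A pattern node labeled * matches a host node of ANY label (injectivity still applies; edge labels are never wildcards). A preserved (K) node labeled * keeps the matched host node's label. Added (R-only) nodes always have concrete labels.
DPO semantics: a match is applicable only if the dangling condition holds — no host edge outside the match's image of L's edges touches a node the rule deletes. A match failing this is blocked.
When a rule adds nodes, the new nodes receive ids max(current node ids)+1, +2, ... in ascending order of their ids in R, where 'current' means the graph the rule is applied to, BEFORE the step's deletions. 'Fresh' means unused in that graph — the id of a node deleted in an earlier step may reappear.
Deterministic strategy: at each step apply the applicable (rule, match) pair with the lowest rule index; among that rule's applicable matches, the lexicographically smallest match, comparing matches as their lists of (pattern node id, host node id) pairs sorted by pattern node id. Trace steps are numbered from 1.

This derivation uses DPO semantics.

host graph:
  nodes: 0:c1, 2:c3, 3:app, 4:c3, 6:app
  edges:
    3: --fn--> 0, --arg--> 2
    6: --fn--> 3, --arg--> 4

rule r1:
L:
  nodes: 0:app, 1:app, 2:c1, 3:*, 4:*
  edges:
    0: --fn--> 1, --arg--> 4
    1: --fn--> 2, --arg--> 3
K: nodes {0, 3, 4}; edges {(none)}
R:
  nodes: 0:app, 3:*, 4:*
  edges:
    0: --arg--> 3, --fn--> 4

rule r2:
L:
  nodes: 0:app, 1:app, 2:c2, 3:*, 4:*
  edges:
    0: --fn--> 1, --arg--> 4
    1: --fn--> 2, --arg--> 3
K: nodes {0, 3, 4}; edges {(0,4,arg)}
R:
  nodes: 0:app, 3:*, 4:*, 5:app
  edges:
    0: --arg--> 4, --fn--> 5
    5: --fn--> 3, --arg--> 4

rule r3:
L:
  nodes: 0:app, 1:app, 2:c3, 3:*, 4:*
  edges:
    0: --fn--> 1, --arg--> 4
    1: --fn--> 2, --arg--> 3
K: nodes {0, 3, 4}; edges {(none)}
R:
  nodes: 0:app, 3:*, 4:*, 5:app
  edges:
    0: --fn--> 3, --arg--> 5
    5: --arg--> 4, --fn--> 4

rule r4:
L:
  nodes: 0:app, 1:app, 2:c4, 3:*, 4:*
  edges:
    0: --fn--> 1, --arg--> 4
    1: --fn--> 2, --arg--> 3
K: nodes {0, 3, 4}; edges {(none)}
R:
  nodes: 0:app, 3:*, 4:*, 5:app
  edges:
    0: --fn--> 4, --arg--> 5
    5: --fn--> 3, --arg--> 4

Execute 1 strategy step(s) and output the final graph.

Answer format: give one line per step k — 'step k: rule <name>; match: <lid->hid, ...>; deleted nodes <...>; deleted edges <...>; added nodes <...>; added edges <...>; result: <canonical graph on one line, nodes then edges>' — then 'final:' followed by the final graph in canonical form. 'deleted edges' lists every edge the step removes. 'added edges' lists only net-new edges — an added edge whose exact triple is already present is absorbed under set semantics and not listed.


step 1: rule r1; match: 0->6, 1->3, 2->0, 3->2, 4->4; deleted nodes 0, 3; deleted edges (3,0,fn); (3,2,arg); (6,3,fn); (6,4,arg); added nodes (none); added edges (6,2,arg); (6,4,fn); result: nodes: 2:c3, 4:c3, 6:app edges: (6,2,arg); (6,4,fn)
final:
nodes: 2:c3, 4:c3, 6:app
edges: (6,2,arg); (6,4,fn)


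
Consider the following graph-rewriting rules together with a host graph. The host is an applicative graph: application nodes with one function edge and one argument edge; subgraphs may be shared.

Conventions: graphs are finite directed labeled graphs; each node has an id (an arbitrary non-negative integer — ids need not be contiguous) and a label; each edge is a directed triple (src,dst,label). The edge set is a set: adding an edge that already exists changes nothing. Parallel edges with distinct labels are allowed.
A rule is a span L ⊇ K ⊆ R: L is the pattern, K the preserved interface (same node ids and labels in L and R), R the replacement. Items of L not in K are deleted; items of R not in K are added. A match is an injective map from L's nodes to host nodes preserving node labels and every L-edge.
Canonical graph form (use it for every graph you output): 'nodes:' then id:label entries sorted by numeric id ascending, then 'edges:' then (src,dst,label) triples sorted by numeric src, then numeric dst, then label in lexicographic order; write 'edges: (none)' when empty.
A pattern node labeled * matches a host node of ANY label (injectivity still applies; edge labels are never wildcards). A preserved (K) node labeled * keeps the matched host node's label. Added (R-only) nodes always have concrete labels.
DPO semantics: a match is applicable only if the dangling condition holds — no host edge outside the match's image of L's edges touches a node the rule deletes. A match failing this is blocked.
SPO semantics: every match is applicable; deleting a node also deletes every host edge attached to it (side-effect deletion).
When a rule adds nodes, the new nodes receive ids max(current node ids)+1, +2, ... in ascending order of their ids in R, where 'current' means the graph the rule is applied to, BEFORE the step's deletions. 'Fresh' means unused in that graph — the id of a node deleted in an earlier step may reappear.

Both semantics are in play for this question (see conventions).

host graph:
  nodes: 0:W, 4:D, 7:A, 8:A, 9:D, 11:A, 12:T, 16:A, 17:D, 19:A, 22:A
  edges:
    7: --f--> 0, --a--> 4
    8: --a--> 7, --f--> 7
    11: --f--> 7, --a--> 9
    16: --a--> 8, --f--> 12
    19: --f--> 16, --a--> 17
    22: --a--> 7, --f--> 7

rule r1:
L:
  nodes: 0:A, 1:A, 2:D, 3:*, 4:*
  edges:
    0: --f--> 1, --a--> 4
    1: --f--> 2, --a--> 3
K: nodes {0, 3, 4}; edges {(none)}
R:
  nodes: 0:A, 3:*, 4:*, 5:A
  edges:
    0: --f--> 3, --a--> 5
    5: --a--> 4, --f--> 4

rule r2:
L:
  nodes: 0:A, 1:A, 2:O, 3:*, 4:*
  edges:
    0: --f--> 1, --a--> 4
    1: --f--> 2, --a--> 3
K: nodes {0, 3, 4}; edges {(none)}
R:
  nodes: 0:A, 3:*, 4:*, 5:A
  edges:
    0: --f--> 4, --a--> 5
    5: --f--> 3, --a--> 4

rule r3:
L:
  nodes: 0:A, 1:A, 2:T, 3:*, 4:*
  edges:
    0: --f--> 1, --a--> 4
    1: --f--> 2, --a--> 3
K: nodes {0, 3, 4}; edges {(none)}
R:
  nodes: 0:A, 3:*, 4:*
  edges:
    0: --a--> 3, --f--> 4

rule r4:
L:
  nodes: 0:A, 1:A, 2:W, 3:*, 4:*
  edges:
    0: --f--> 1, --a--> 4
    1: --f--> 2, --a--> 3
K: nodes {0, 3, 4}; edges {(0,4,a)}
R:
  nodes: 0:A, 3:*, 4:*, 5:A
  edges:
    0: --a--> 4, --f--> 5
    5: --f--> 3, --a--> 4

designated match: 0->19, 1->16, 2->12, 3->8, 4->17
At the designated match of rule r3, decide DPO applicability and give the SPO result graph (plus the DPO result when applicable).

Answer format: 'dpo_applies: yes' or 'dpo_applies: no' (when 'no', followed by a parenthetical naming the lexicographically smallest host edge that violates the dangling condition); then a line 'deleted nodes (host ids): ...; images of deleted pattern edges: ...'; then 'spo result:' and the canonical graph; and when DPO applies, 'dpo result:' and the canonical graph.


dpo_applies: yes
deleted nodes (host ids): 12, 16; images of deleted pattern edges: (16,8,a); (16,12,f); (19,16,f); (19,17,a)
spo result:
nodes: 0:W, 4:D, 7:A, 8:A, 9:D, 11:A, 17:D, 19:A, 22:A
edges: (7,0,f); (7,4,a); (8,7,a); (8,7,f); (11,7,f); (11,9,a); (19,8,a); (19,17,f); (22,7,a); (22,7,f)
dpo result:
nodes: 0:W, 4:D, 7:A, 8:A, 9:D, 11:A, 17:D, 19:A, 22:A
edges: (7,0,f); (7,4,a); (8,7,a); (8,7,f); (11,7,f); (11,9,a); (19,8,a); (19,17,f); (22,7,a); (22,7,f)


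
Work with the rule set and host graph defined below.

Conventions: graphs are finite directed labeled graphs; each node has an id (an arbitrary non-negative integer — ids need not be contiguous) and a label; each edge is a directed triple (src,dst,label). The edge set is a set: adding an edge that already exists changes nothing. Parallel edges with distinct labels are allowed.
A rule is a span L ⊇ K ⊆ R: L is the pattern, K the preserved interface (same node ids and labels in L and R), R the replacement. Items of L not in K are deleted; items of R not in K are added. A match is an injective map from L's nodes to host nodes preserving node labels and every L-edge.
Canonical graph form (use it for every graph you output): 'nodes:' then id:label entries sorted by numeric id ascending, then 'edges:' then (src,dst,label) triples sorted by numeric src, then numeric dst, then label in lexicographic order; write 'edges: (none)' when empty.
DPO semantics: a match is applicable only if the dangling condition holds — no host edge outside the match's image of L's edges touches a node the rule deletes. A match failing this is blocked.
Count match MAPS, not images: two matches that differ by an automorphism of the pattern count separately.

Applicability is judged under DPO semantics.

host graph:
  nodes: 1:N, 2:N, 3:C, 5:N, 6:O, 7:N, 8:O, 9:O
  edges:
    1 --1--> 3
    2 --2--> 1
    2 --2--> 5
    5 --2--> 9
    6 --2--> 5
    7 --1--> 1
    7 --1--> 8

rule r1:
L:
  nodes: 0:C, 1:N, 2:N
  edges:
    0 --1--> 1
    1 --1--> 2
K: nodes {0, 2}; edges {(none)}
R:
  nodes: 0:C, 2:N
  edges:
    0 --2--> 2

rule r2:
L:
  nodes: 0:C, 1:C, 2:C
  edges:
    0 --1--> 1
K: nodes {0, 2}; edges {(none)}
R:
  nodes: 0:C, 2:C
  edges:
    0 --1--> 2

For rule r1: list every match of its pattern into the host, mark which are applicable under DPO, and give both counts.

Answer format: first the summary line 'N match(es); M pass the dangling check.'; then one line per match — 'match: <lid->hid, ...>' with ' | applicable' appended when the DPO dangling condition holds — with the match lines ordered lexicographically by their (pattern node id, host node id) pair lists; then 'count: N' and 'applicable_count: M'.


0 match(es); 0 pass the dangling check.
count: 0
applicable_count: 0
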